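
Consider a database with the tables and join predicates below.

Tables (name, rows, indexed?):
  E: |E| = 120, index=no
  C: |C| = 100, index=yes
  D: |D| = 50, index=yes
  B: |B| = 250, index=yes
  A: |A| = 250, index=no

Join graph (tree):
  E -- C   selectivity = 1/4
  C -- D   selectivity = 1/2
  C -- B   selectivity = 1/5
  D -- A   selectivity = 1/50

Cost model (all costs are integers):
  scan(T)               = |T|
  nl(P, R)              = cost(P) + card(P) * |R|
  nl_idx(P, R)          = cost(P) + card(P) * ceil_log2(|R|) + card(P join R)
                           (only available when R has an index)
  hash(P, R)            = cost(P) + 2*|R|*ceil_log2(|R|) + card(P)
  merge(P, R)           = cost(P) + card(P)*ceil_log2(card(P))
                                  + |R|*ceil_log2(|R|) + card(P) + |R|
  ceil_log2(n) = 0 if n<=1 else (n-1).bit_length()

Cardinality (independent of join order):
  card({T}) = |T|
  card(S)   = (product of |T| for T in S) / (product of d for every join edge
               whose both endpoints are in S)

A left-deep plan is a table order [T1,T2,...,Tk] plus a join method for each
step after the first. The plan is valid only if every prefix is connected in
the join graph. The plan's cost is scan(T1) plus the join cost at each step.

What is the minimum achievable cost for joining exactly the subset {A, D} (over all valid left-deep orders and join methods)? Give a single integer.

1100

Selinger DP over subsets of {A,D}:
  {D}: scan cost=50, card=50
  {A}: scan cost=250, card=250
  {AD}: card=250; try (D,hash)→1100, (D,nl_idx)→2000, (A,merge)→2650, (D,merge)→2850, (A,hash)→4100, (A,nl)→12550 …(+1); best=1100 via (D,hash)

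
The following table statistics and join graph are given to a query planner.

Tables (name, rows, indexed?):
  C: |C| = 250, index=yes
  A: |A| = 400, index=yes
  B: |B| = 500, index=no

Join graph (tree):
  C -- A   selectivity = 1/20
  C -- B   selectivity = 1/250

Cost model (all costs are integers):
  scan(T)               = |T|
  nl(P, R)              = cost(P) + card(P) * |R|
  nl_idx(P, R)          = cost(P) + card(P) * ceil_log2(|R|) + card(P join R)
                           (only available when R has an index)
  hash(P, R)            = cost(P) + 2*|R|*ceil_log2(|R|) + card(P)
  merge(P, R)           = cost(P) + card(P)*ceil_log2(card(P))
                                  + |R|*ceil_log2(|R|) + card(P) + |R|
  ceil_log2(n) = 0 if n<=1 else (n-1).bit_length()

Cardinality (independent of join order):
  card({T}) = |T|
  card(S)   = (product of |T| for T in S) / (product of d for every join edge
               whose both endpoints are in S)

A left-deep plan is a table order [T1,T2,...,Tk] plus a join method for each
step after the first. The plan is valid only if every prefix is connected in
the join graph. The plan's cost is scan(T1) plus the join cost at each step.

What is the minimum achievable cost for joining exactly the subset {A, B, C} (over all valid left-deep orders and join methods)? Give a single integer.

12700

Selinger DP over subsets of {A,B,C}:
  {C}: scan cost=250, card=250
  {A}: scan cost=400, card=400
  {B}: scan cost=500, card=500
  {AC}: card=5000; try (C,hash)→4800, (A,merge)→6500, (C,merge)→6650, (A,nl_idx)→7500, (A,hash)→7700, (C,nl_idx)→8600 …(+2); best=4800 via (C,hash)
  {BC}: card=500; try (C,hash)→5000, (C,nl_idx)→5000, (B,merge)→7500, (C,merge)→7750, (B,hash)→9500, (B,nl)→125250 …(+1); best=5000 via (C,hash)
  {ABC}: card=10000; try (A,hash)→12700, (A,merge)→14000, (B,hash)→18800, (A,nl_idx)→19500, (B,merge)→79800, (A,nl)→205000 …(+1); best=12700 via (A,hash)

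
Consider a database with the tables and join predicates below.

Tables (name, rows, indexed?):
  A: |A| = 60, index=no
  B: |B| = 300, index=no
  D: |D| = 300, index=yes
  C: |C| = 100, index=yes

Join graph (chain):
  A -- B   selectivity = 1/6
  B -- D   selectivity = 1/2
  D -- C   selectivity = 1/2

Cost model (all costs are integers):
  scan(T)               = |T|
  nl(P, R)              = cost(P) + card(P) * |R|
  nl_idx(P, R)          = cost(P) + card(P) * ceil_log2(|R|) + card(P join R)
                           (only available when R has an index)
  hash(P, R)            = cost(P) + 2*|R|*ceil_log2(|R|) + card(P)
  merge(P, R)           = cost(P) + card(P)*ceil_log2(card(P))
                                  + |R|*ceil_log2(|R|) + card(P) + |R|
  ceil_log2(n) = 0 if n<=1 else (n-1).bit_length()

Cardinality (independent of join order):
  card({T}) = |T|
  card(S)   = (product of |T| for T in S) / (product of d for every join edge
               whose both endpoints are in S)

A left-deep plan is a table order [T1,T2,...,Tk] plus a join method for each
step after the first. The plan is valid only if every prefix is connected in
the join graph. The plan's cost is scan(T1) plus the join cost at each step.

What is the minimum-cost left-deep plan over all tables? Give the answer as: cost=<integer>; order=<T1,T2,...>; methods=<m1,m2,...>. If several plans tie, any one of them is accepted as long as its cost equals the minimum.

Selinger DP (subsets sized 1..n):
  {A}: scan cost=60, card=60
  {B}: scan cost=300, card=300
  {D}: scan cost=300, card=300
  {C}: scan cost=100, card=100
  {AB}: card=3000; try (A,hash)→1320, (B,merge)→3480, (A,merge)→3720, (B,hash)→5520, (B,nl)→18060, (A,nl)→18300; best=1320 via (A,hash)
  {BD}: card=45000; try (D,hash)→6000, (B,hash)→6000, (D,merge)→6300, (B,merge)→6300, (D,nl_idx)→48000, (D,nl)→90300 …(+1); best=6000 via (D,hash)
  {CD}: card=15000; try (C,hash)→2000, (D,merge)→3900, (C,merge)→4100, (D,hash)→5600, (D,nl_idx)→16000, (C,nl_idx)→17400 …(+2); best=2000 via (C,hash)
  {ABD}: card=450000; try (D,hash)→9720, (D,merge)→43320, (A,hash)→51720, (D,nl_idx)→478320, (A,merge)→771420, (D,nl)→901320 …(+1); best=9720 via (D,hash)
  {BCD}: card=2250000; try (B,hash)→22400, (C,hash)→52400, (B,merge)→230000, (C,merge)→771800, (C,nl_idx)→2571000, (B,nl)→4502000 …(+1); best=22400 via (B,hash)
  {ABCD}: card=22500000; try (C,hash)→461120, (A,hash)→2273120, (C,merge)→9010520, (C,nl_idx)→25659720, (C,nl)→45009720, (A,merge)→51772820 …(+1); best=461120 via (C,hash)

cost=461120; order=B,A,D,C; methods=hash,hash,hash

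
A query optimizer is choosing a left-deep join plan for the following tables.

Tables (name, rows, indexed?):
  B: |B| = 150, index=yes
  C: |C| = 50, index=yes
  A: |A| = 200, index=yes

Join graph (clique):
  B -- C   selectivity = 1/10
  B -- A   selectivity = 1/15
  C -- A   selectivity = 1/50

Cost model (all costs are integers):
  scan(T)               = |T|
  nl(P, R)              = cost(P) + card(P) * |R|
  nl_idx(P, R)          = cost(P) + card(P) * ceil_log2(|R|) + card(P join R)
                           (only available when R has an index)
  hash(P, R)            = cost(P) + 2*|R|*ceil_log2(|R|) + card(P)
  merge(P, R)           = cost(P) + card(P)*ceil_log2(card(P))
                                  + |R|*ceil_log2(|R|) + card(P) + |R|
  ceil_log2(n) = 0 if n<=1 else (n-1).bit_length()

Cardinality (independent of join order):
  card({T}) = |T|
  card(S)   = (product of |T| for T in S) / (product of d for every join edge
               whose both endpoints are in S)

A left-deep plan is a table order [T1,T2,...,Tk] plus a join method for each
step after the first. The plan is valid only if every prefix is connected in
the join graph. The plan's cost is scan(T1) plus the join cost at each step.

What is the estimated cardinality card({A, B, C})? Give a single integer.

Tables in S: A(200), B(150), C(50)
Edges inside S: B-C(d=10), B-A(d=15), C-A(d=50)
numerator = 200 * 150 * 50 = 1500000
denominator = 10 * 15 * 50 = 7500
card(S) = 1500000 / 7500 = 200

200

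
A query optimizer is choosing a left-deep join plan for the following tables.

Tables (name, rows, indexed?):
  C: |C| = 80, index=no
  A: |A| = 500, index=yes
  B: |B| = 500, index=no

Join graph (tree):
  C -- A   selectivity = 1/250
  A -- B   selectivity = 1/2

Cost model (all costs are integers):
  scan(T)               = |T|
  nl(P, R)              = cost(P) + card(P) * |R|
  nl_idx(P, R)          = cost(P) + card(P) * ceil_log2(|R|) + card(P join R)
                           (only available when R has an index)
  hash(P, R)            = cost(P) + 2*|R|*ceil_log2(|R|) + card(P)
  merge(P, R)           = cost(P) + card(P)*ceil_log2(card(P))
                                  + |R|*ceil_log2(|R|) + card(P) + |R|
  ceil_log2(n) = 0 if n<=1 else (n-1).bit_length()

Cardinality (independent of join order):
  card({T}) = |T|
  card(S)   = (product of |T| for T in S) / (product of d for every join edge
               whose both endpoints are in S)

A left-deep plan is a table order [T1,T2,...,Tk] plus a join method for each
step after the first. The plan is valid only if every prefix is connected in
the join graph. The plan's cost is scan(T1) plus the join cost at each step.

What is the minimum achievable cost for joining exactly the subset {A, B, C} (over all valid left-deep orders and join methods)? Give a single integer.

Selinger DP over subsets of {A,B,C}:
  {C}: scan cost=80, card=80
  {A}: scan cost=500, card=500
  {B}: scan cost=500, card=500
  {AC}: card=160; try (A,nl_idx)→960, (C,hash)→2120, (A,merge)→5720, (C,merge)→6140, (A,hash)→9160, (A,nl)→40080 …(+1); best=960 via (A,nl_idx)
  {AB}: card=125000; try (B,hash)→10000, (A,hash)→10000, (B,merge)→10500, (A,merge)→10500, (A,nl_idx)→130000, (B,nl)→250500 …(+1); best=10000 via (B,hash)
  {ABC}: card=40000; try (B,merge)→7400, (B,hash)→10120, (B,nl)→80960, (C,hash)→136120, (C,merge)→2260640, (C,nl)→10010000; best=7400 via (B,merge)

7400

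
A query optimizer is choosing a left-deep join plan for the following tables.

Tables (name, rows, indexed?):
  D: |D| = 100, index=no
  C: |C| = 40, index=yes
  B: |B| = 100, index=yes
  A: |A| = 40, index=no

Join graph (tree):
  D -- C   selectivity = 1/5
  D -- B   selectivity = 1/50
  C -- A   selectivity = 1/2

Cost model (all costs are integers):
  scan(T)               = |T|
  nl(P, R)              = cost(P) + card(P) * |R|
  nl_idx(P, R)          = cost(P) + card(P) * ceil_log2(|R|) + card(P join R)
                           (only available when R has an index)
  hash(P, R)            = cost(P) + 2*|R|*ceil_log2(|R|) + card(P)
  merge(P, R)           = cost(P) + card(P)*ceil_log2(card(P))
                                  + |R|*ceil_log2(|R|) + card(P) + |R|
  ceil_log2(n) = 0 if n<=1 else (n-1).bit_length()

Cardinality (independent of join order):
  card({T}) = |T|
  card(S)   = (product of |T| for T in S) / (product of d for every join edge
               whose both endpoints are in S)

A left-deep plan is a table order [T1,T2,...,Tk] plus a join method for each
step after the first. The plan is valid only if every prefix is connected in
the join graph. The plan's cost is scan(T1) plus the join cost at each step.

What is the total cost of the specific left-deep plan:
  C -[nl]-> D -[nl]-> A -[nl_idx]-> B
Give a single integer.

180040

step 1: scan C: cost=40, card=40
step 2: join D via nl
    card(P join D) = 40*100/(5) = 800
    cost = 40 + 40*100 = 4040
step 3: join A via nl
    card(P join A) = 800*40/(2) = 16000
    cost = 4040 + 800*40 = 36040
step 4: join B via nl_idx
    card(P join B) = 16000*100/(50) = 32000
    cost = 36040 + 16000*7 + 32000 = 180040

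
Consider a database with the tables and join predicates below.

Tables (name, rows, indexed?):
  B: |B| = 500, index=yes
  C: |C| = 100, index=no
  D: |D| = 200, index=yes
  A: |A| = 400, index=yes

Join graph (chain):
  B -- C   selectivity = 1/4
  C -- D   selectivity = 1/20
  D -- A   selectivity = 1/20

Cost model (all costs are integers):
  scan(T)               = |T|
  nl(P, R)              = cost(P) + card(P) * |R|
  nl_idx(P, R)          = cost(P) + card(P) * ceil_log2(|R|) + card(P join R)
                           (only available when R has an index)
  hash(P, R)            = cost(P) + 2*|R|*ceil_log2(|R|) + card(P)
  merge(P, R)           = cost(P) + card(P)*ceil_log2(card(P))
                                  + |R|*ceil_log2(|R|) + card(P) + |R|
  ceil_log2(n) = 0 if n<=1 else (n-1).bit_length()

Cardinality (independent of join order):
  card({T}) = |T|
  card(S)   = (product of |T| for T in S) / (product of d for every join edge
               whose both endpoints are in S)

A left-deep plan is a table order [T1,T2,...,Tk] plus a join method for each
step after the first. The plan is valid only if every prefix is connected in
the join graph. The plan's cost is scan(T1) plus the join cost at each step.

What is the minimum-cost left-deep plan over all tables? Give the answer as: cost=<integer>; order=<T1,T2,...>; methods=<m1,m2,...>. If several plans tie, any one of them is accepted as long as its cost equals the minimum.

Selinger DP (subsets sized 1..n):
  {B}: scan cost=500, card=500
  {C}: scan cost=100, card=100
  {D}: scan cost=200, card=200
  {A}: scan cost=400, card=400
  {BC}: card=12500; try (C,hash)→2400, (B,merge)→5900, (C,merge)→6300, (B,hash)→9200, (B,nl_idx)→13500, (B,nl)→50100 …(+1); best=2400 via (C,hash)
  {CD}: card=1000; try (C,hash)→1800, (D,nl_idx)→1900, (D,merge)→2700, (C,merge)→2800, (D,hash)→3400, (D,nl)→20100 …(+1); best=1800 via (C,hash)
  {AD}: card=4000; try (D,hash)→4000, (A,merge)→6000, (A,nl_idx)→6000, (D,merge)→6200, (D,nl_idx)→7600, (A,hash)→7600 …(+2); best=4000 via (D,hash)
  {BCD}: card=125000; try (B,hash)→11800, (B,merge)→17800, (D,hash)→18100, (B,nl_idx)→135800, (D,merge)→191700, (D,nl_idx)→227400 …(+2); best=11800 via (B,hash)
  {ACD}: card=20000; try (C,hash)→9400, (A,hash)→10000, (A,merge)→16800, (A,nl_idx)→30800, (C,merge)→56800, (A,nl)→401800 …(+1); best=9400 via (C,hash)
  {ABCD}: card=2500000; try (B,hash)→38400, (A,hash)→144000, (B,merge)→334400, (A,merge)→2265800, (B,nl_idx)→2689400, (A,nl_idx)→3636800 …(+2); best=38400 via (B,hash)

cost=38400; order=A,D,C,B; methods=hash,hash,hash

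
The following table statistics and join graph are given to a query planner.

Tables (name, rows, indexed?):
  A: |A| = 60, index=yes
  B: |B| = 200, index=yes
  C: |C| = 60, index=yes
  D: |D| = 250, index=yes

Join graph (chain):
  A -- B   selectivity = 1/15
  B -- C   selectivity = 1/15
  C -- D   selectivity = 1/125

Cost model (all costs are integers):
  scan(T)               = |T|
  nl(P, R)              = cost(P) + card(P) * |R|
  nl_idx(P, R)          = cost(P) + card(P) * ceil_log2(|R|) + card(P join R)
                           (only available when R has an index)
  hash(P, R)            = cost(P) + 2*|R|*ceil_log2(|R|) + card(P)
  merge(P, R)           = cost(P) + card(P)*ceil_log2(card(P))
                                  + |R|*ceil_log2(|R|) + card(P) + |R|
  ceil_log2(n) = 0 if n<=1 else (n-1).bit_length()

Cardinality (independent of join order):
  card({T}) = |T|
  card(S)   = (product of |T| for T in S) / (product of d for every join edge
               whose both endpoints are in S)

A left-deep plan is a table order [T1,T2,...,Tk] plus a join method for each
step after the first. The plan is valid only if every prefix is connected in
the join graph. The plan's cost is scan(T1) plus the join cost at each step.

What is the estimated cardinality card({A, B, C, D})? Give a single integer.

Tables in S: A(60), B(200), C(60), D(250)
Edges inside S: A-B(d=15), B-C(d=15), C-D(d=125)
numerator = 60 * 200 * 60 * 250 = 180000000
denominator = 15 * 15 * 125 = 28125
card(S) = 180000000 / 28125 = 6400

6400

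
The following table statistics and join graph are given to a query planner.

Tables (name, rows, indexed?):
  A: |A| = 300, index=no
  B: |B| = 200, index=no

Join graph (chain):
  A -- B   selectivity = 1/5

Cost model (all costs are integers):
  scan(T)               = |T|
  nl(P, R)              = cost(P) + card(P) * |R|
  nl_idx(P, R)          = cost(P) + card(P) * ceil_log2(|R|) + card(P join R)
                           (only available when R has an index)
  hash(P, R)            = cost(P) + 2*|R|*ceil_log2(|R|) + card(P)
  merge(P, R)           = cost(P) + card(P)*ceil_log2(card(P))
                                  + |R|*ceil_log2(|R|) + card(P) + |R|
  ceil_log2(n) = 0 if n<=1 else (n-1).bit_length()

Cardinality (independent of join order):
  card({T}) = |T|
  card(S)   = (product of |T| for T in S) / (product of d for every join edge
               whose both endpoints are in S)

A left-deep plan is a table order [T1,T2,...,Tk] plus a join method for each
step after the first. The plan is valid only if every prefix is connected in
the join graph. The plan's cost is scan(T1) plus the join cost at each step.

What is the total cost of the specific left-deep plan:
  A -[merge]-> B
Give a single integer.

step 1: scan A: cost=300, card=300
step 2: join B via merge
    card(P join B) = 300*200/(5) = 12000
    cost = 300 + 300*9 + 200*8 + 300 + 200 = 5100

5100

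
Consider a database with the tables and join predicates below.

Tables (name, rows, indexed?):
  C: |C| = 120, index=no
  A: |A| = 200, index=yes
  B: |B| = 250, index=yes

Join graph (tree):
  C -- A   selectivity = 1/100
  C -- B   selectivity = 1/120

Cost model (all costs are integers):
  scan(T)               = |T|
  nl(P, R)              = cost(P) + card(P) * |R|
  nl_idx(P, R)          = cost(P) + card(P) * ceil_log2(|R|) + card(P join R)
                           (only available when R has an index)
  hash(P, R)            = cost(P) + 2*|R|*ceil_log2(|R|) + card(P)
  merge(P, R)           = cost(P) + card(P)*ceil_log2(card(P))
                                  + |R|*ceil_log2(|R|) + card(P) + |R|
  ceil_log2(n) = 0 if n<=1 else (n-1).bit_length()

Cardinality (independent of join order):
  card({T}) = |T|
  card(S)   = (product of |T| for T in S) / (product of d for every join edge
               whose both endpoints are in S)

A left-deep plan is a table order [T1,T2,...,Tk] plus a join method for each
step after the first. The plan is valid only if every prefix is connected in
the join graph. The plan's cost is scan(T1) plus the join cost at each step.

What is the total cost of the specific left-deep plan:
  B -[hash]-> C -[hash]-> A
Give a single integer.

step 1: scan B: cost=250, card=250
step 2: join C via hash
    card(P join C) = 250*120/(120) = 250
    cost = 250 + 2*120*7 + 250 = 2180
step 3: join A via hash
    card(P join A) = 250*200/(100) = 500
    cost = 2180 + 2*200*8 + 250 = 5630

5630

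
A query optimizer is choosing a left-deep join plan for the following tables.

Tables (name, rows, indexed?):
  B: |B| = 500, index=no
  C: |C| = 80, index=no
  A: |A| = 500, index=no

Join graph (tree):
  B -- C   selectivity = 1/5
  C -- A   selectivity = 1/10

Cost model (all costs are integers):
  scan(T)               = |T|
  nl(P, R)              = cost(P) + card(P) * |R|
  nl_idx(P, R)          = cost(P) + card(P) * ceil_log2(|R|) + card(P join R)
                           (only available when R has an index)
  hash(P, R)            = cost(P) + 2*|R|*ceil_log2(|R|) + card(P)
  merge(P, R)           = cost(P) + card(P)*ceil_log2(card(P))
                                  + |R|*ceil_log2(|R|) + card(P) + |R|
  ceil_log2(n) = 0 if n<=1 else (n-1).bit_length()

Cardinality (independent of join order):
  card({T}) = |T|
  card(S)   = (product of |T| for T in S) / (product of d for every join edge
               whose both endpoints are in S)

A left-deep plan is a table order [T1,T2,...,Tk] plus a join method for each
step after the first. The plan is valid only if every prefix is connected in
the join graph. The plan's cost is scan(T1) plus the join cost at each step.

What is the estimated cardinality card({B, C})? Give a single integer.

Tables in S: B(500), C(80)
Edges inside S: B-C(d=5)
numerator = 500 * 80 = 40000
denominator = 5 = 5
card(S) = 40000 / 5 = 8000

8000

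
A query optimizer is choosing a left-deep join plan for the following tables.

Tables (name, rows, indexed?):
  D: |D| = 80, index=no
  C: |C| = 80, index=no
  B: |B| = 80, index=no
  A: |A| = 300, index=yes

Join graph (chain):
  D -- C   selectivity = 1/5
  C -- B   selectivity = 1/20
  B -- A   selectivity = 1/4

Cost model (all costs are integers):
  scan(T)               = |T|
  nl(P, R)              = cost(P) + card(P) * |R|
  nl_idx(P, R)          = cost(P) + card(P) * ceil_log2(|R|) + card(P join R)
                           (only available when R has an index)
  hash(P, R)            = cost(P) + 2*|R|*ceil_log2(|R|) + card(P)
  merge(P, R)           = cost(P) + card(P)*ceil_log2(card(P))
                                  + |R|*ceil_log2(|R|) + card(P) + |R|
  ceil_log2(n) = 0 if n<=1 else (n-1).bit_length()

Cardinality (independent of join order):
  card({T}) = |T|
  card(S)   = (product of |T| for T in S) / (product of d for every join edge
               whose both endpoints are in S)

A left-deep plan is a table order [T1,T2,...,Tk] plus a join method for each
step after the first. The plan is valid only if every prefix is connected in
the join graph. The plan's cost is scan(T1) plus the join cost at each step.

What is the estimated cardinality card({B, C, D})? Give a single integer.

5120

Tables in S: B(80), C(80), D(80)
Edges inside S: D-C(d=5), C-B(d=20)
numerator = 80 * 80 * 80 = 512000
denominator = 5 * 20 = 100
card(S) = 512000 / 100 = 5120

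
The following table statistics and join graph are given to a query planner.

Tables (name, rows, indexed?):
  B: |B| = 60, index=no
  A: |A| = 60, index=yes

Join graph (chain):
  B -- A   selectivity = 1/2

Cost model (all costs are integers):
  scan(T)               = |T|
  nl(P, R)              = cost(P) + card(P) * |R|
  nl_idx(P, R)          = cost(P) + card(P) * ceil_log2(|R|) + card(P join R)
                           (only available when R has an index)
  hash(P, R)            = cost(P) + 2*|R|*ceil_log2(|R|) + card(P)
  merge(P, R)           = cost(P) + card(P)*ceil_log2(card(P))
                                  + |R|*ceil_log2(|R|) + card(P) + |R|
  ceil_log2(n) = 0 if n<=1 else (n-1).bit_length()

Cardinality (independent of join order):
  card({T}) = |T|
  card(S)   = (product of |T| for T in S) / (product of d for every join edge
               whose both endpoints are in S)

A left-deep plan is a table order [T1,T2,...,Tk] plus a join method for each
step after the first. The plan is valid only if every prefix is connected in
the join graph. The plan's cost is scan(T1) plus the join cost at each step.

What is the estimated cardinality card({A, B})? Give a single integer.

Tables in S: A(60), B(60)
Edges inside S: B-A(d=2)
numerator = 60 * 60 = 3600
denominator = 2 = 2
card(S) = 3600 / 2 = 1800

1800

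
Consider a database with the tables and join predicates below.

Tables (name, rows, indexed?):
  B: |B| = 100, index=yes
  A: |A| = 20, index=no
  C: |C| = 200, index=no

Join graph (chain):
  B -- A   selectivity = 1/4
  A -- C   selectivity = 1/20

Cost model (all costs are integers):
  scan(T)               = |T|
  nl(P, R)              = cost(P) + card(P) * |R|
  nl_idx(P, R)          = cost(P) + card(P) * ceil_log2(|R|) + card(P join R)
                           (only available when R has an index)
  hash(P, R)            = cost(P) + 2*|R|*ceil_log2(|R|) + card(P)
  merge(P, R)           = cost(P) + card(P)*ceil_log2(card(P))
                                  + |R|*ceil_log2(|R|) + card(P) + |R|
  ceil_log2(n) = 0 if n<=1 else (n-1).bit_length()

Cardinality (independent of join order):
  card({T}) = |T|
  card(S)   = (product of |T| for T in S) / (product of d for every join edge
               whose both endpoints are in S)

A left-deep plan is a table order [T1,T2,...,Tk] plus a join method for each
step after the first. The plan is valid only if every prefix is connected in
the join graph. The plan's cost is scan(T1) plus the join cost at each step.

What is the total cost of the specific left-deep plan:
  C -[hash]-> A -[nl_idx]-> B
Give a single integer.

step 1: scan C: cost=200, card=200
step 2: join A via hash
    card(P join A) = 200*20/(20) = 200
    cost = 200 + 2*20*5 + 200 = 600
step 3: join B via nl_idx
    card(P join B) = 200*100/(4) = 5000
    cost = 600 + 200*7 + 5000 = 7000

7000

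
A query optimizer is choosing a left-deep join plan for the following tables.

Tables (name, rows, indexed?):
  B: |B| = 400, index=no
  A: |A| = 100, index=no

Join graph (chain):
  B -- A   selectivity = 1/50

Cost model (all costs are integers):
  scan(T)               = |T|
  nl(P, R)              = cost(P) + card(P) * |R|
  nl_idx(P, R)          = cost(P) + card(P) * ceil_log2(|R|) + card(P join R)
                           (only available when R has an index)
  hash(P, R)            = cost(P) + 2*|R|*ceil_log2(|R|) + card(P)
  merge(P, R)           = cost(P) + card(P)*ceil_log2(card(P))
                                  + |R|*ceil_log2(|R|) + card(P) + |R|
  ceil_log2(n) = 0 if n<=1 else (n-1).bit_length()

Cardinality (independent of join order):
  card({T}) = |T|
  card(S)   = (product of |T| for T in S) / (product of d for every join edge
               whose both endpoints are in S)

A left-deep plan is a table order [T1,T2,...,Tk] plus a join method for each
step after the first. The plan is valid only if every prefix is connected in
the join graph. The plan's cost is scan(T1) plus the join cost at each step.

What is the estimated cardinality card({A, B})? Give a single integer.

Tables in S: A(100), B(400)
Edges inside S: B-A(d=50)
numerator = 100 * 400 = 40000
denominator = 50 = 50
card(S) = 40000 / 50 = 800

800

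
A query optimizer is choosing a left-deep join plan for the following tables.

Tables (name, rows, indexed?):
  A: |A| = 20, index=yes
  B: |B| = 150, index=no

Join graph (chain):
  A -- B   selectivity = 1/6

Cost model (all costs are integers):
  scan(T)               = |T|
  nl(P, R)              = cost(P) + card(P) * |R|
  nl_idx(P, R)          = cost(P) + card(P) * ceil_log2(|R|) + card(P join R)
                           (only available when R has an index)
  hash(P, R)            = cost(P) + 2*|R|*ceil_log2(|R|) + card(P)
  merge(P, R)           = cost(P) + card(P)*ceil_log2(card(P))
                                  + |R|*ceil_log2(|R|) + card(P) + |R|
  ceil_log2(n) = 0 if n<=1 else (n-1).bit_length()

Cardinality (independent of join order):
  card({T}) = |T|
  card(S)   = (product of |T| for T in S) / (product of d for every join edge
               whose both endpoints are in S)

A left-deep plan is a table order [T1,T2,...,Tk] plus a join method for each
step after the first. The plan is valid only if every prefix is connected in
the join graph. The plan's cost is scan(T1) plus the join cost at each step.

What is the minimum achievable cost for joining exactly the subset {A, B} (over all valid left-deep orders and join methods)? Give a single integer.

500

Selinger DP over subsets of {A,B}:
  {A}: scan cost=20, card=20
  {B}: scan cost=150, card=150
  {AB}: card=500; try (A,hash)→500, (A,nl_idx)→1400, (B,merge)→1490, (A,merge)→1620, (B,hash)→2440, (B,nl)→3020 …(+1); best=500 via (A,hash)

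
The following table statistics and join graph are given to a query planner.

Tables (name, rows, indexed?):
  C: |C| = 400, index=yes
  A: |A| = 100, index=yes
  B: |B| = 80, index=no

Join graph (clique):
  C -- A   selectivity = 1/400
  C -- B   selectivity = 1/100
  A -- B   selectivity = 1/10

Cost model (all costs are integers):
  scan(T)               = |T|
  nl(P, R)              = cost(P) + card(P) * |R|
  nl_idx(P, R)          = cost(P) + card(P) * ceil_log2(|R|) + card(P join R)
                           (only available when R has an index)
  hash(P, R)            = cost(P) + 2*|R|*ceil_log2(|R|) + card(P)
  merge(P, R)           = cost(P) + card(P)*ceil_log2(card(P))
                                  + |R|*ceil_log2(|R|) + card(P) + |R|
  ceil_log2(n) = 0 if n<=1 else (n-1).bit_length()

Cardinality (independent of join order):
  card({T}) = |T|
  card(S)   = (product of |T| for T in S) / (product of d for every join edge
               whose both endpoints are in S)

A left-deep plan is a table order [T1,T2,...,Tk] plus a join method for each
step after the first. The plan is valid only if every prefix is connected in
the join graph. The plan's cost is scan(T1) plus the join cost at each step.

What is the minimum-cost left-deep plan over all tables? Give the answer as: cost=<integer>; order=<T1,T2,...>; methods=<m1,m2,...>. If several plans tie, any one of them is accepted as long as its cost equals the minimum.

cost=2320; order=A,C,B; methods=nl_idx,hash

Selinger DP (subsets sized 1..n):
  {C}: scan cost=400, card=400
  {A}: scan cost=100, card=100
  {B}: scan cost=80, card=80
  {AC}: card=100; try (C,nl_idx)→1100, (A,hash)→2200, (A,nl_idx)→3300, (C,merge)→4900, (A,merge)→5200, (C,hash)→7400 …(+2); best=1100 via (C,nl_idx)
  {BC}: card=320; try (C,nl_idx)→1120, (B,hash)→1920, (C,merge)→4720, (B,merge)→5040, (C,hash)→7360, (C,nl)→32080 …(+1); best=1120 via (C,nl_idx)
  {AB}: card=800; try (B,hash)→1320, (A,nl_idx)→1440, (A,merge)→1520, (B,merge)→1540, (A,hash)→1560, (A,nl)→8080 …(+1); best=1320 via (B,hash)
  {ABC}: card=8; try (B,hash)→2320, (B,merge)→2540, (A,hash)→2840, (A,nl_idx)→3368, (A,merge)→5120, (C,nl_idx)→8528 …(+5); best=2320 via (B,hash)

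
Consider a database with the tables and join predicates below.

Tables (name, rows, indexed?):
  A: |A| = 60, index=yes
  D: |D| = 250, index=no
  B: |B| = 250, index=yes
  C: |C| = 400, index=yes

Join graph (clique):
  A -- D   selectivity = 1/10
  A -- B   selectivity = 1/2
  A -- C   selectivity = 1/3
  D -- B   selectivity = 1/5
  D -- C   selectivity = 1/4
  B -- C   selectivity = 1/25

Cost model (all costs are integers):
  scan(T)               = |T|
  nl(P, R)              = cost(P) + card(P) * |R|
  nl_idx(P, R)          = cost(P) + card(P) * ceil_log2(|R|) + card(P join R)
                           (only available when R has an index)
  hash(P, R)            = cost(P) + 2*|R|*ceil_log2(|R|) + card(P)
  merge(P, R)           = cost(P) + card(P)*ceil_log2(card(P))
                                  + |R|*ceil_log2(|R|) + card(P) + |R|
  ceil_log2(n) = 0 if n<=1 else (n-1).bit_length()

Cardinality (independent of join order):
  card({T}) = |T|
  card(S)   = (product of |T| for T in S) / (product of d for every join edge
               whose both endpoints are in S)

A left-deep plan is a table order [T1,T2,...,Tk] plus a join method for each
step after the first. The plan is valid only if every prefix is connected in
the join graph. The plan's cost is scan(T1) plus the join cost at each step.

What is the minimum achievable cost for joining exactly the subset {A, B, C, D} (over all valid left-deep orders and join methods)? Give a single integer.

Selinger DP over subsets of {A,B,C,D}:
  {A}: scan cost=60, card=60
  {D}: scan cost=250, card=250
  {B}: scan cost=250, card=250
  {C}: scan cost=400, card=400
  {AD}: card=1500; try (A,hash)→1220, (D,merge)→2730, (A,merge)→2920, (A,nl_idx)→3250, (D,hash)→4120, (D,nl)→15060 …(+1); best=1220 via (A,hash)
  {AB}: card=7500; try (A,hash)→1220, (B,merge)→2730, (A,merge)→2920, (B,hash)→4120, (B,nl_idx)→8040, (A,nl_idx)→9250 …(+2); best=1220 via (A,hash)
  {AC}: card=8000; try (A,hash)→1520, (C,merge)→4480, (A,merge)→4820, (C,hash)→7320, (C,nl_idx)→8600, (A,nl_idx)→10800 …(+2); best=1520 via (A,hash)
  {BD}: card=12500; try (D,hash)→4500, (B,hash)→4500, (D,merge)→4750, (B,merge)→4750, (B,nl_idx)→14750, (D,nl)→62750 …(+1); best=4500 via (D,hash)
  {CD}: card=25000; try (D,hash)→4800, (C,merge)→6500, (D,merge)→6650, (C,hash)→7700, (C,nl_idx)→27500, (C,nl)→100250 …(+1); best=4800 via (D,hash)
  {BC}: card=4000; try (B,hash)→4800, (C,merge)→6500, (C,nl_idx)→6500, (B,merge)→6650, (B,nl_idx)→7600, (C,hash)→7700 …(+2); best=4800 via (B,hash)
  {ABD}: card=37500; try (B,hash)→6720, (D,hash)→12720, (A,hash)→17720, (B,merge)→21470, (B,nl_idx)→50720, (D,merge)→108470 …(+5); best=6720 via (B,hash)
  {ACD}: card=50000; try (C,hash)→9920, (D,hash)→13520, (C,merge)→23220, (A,hash)→30520, (C,nl_idx)→64720, (D,merge)→115770 …(+5); best=9920 via (C,hash)
  {ABC}: card=40000; try (A,hash)→9520, (B,hash)→13520, (C,hash)→15920, (A,merge)→57220, (A,nl_idx)→68800, (B,nl_idx)→105520 …(+6); best=9520 via (A,hash)
  {BCD}: card=50000; try (D,hash)→12800, (C,hash)→24200, (B,hash)→33800, (D,merge)→59050, (C,nl_idx)→167000, (C,merge)→196000 …(+5); best=12800 via (D,hash)
  {ABCD}: card=50000; try (C,hash)→51420, (D,hash)→53520, (A,hash)→63520, (B,hash)→63920, (A,nl_idx)→362800, (C,nl_idx)→394220 …(+9); best=51420 via (C,hash)

51420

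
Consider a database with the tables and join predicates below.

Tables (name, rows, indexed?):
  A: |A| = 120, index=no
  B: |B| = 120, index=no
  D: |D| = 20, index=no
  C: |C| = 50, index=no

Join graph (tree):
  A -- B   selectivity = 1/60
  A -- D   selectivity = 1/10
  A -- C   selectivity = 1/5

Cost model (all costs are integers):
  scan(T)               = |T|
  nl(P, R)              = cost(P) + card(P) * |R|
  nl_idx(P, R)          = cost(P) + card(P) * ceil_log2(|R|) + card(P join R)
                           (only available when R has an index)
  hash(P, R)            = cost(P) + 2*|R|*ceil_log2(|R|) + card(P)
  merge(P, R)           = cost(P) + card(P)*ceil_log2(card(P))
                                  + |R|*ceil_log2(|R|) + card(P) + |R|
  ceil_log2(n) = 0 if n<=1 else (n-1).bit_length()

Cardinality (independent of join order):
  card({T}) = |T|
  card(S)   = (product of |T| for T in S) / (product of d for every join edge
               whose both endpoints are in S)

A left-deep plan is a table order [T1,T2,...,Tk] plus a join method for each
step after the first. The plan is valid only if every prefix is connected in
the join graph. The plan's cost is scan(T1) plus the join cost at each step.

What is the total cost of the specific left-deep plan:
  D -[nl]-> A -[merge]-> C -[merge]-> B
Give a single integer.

37090

step 1: scan D: cost=20, card=20
step 2: join A via nl
    card(P join A) = 20*120/(10) = 240
    cost = 20 + 20*120 = 2420
step 3: join C via merge
    card(P join C) = 240*50/(5) = 2400
    cost = 2420 + 240*8 + 50*6 + 240 + 50 = 4930
step 4: join B via merge
    card(P join B) = 2400*120/(60) = 4800
    cost = 4930 + 2400*12 + 120*7 + 2400 + 120 = 37090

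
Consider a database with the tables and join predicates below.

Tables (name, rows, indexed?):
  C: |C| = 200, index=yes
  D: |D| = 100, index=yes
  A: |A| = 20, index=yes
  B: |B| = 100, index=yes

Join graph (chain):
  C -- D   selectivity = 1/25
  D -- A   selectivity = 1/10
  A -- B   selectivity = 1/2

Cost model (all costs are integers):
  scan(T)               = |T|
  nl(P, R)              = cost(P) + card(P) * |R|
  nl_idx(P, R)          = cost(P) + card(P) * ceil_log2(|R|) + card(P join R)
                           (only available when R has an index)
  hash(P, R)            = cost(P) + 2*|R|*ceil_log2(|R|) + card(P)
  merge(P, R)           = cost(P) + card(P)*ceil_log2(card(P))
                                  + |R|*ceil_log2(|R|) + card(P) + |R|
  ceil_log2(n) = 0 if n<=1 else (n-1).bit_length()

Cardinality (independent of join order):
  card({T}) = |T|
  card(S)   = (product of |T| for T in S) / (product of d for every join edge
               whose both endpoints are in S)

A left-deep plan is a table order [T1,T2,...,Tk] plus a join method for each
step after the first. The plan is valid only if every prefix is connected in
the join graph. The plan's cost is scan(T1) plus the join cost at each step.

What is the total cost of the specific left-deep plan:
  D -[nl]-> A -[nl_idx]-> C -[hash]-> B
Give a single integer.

step 1: scan D: cost=100, card=100
step 2: join A via nl
    card(P join A) = 100*20/(10) = 200
    cost = 100 + 100*20 = 2100
step 3: join C via nl_idx
    card(P join C) = 200*200/(25) = 1600
    cost = 2100 + 200*8 + 1600 = 5300
step 4: join B via hash
    card(P join B) = 1600*100/(2) = 80000
    cost = 5300 + 2*100*7 + 1600 = 8300

8300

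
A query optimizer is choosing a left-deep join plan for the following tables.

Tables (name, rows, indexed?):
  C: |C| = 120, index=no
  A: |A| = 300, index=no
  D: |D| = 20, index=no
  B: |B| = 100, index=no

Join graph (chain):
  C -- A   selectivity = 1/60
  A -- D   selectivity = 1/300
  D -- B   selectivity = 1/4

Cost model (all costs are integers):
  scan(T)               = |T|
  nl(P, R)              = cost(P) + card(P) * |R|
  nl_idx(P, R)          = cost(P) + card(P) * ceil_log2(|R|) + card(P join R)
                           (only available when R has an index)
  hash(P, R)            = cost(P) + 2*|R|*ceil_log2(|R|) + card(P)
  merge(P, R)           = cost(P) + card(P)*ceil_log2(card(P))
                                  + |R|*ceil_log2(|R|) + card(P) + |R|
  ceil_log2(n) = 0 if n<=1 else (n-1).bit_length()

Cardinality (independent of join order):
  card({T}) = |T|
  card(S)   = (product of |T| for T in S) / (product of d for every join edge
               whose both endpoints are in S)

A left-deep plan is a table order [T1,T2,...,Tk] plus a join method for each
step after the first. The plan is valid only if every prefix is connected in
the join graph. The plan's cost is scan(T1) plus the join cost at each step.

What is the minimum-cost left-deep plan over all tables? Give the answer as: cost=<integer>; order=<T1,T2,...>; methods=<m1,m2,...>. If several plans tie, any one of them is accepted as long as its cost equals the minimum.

Selinger DP (subsets sized 1..n):
  {C}: scan cost=120, card=120
  {A}: scan cost=300, card=300
  {D}: scan cost=20, card=20
  {B}: scan cost=100, card=100
  {AC}: card=600; try (C,hash)→2280, (A,merge)→4080, (C,merge)→4260, (A,hash)→5640, (A,nl)→36120, (C,nl)→36300; best=2280 via (C,hash)
  {AD}: card=20; try (D,hash)→800, (A,merge)→3140, (D,merge)→3420, (A,hash)→5440, (A,nl)→6020, (D,nl)→6300; best=800 via (D,hash)
  {BD}: card=500; try (D,hash)→400, (B,merge)→940, (D,merge)→1020, (B,hash)→1440, (B,nl)→2020, (D,nl)→2100; best=400 via (D,hash)
  {ACD}: card=40; try (C,merge)→1880, (C,hash)→2500, (D,hash)→3080, (C,nl)→3200, (D,merge)→9000, (D,nl)→14280; best=1880 via (C,merge)
  {ABD}: card=500; try (B,merge)→1720, (B,hash)→2220, (B,nl)→2800, (A,hash)→6300, (A,merge)→8400, (A,nl)→150400; best=1720 via (B,merge)
  {ABCD}: card=1000; try (B,merge)→2960, (B,hash)→3320, (C,hash)→3900, (B,nl)→5880, (C,merge)→7680, (C,nl)→61720; best=2960 via (B,merge)

cost=2960; order=A,D,C,B; methods=hash,merge,merge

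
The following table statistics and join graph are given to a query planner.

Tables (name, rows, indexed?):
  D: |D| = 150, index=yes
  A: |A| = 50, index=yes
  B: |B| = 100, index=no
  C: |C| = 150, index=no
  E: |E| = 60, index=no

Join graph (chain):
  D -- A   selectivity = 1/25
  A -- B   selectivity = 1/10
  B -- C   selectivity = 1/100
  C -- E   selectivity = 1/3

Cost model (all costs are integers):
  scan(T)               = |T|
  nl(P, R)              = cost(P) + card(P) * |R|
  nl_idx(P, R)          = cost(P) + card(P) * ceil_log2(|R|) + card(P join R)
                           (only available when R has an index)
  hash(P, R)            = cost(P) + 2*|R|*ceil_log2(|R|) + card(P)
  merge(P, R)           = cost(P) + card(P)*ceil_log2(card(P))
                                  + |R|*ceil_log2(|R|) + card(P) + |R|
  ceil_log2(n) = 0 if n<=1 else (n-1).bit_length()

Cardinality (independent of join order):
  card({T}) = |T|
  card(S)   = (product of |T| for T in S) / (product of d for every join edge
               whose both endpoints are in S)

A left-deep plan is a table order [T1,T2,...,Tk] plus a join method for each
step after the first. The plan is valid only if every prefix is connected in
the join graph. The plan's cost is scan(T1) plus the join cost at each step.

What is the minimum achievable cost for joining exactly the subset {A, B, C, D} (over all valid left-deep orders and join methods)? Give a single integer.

Selinger DP over subsets of {A,B,C,D}:
  {D}: scan cost=150, card=150
  {A}: scan cost=50, card=50
  {B}: scan cost=100, card=100
  {C}: scan cost=150, card=150
  {AD}: card=300; try (D,nl_idx)→750, (A,hash)→900, (A,nl_idx)→1350, (D,merge)→1750, (A,merge)→1850, (D,hash)→2500 …(+2); best=750 via (D,nl_idx)
  {AB}: card=500; try (A,hash)→800, (B,merge)→1200, (A,nl_idx)→1200, (A,merge)→1250, (B,hash)→1500, (B,nl)→5050 …(+1); best=800 via (A,hash)
  {BC}: card=150; try (B,hash)→1700, (C,merge)→2250, (B,merge)→2300, (C,hash)→2600, (C,nl)→15100, (B,nl)→15150; best=1700 via (B,hash)
  {ABD}: card=3000; try (B,hash)→2450, (D,hash)→3700, (B,merge)→4550, (D,merge)→7150, (D,nl_idx)→7800, (B,nl)→30750 …(+1); best=2450 via (B,hash)
  {ABC}: card=750; try (A,hash)→2450, (A,nl_idx)→3350, (A,merge)→3400, (C,hash)→3700, (C,merge)→7150, (A,nl)→9200 …(+1); best=2450 via (A,hash)
  {ABCD}: card=4500; try (D,hash)→5600, (C,hash)→7850, (D,merge)→12050, (D,nl_idx)→12950, (C,merge)→42800, (D,nl)→114950 …(+1); best=5600 via (D,hash)

5600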